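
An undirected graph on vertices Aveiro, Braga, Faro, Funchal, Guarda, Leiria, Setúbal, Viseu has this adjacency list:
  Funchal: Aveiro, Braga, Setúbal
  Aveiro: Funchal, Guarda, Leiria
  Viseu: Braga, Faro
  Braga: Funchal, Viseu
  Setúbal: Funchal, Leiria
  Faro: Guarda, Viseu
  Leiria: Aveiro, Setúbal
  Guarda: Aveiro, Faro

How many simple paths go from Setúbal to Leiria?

Setúbal–Funchal–Aveiro–Leiria
Setúbal–Funchal–Braga–Viseu–Faro–Guarda–Aveiro–Leiria
Setúbal–Leiria

3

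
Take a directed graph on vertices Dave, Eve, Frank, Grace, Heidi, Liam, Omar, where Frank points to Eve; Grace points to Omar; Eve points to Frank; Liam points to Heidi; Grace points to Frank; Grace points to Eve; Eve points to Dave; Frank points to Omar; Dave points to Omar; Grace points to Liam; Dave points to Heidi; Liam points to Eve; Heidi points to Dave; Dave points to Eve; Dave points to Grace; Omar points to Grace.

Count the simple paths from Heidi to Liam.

3

Heidi→Dave→Eve→Frank→Omar→Grace→Liam
Heidi→Dave→Grace→Liam
Heidi→Dave→Omar→Grace→Liam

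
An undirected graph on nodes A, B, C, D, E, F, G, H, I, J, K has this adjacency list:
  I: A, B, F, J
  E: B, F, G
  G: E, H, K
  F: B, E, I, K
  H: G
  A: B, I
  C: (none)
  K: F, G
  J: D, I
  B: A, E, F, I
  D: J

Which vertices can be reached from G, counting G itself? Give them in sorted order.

A, B, D, E, F, G, H, I, J, K

Start at G.
Its neighbours: E, H, K.
Then their neighbours: B, F.
Then next layer: A, I.
Then next layer: J.
Then next layer: D.
Nothing further is reachable.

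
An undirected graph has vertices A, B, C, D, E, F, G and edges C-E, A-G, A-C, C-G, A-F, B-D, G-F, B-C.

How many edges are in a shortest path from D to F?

Distance 0: D.
Distance 1: B.
Distance 2: C.
Distance 3: A, E, G.
Distance 4: F — contains F.

4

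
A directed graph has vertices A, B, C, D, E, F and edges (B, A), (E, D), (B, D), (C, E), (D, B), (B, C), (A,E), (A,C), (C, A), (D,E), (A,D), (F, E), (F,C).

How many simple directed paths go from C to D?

C→A→D
C→A→E→D
C→E→D

3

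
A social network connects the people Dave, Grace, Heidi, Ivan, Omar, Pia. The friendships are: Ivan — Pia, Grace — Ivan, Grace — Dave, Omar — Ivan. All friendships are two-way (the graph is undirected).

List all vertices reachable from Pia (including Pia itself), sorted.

Start at Pia.
Its neighbours: Ivan.
Then their neighbours: Grace, Omar.
Then next layer: Dave.
Nothing further is reachable.

Dave, Grace, Ivan, Omar, Pia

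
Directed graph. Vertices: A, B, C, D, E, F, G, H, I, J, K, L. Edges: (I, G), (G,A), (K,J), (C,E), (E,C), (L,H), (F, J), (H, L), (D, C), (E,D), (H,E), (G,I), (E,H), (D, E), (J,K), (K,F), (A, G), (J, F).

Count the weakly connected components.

From A: component {A, G, I}.
From B: component {B}.
From C: component {C, D, E, H, L}.
From F: component {F, J, K}.
That's 4 components.

4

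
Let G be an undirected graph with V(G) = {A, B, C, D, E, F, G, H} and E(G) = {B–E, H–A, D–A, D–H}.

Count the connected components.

5

From A: component {A, D, H}.
From B: component {B, E}.
From C: component {C}.
From F: component {F}.
From G: component {G}.
That's 5 components.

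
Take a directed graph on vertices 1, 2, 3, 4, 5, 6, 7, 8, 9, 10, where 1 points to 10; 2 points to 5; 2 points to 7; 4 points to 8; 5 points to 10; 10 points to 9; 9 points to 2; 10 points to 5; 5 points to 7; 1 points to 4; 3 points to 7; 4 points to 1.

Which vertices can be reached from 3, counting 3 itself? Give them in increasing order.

Start at 3.
Its neighbours: 7.
Nothing further is reachable.

3, 7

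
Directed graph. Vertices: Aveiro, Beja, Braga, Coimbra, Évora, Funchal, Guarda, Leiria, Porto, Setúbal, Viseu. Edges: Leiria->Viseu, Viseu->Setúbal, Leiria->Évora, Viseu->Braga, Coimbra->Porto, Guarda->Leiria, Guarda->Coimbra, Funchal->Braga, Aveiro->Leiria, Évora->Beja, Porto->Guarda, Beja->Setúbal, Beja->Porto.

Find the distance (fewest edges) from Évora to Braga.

Distance 0: Évora.
Distance 1: Beja.
Distance 2: Porto, Setúbal.
Distance 3: Guarda.
Distance 4: Coimbra, Leiria.
Distance 5: Viseu.
Distance 6: Braga — contains Braga.

6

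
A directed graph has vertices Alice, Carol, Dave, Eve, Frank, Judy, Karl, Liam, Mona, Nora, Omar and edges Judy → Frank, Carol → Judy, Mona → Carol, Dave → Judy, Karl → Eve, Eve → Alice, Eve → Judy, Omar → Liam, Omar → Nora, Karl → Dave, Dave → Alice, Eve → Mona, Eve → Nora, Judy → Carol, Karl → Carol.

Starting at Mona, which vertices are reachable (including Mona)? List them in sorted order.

Start at Mona.
Its neighbours: Carol.
Then their neighbours: Judy.
Then next layer: Frank.
Nothing further is reachable.

Carol, Frank, Judy, Mona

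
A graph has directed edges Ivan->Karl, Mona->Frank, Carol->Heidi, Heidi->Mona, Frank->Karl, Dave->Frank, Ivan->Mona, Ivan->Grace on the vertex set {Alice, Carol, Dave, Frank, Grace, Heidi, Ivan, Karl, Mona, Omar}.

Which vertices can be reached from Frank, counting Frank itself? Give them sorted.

Start at Frank.
Its neighbours: Karl.
Nothing further is reachable.

Frank, Karl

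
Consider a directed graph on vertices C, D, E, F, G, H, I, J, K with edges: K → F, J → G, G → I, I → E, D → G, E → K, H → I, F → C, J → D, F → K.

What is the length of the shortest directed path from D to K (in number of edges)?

Distance 0: D.
Distance 1: G.
Distance 2: I.
Distance 3: E.
Distance 4: K — contains K.

4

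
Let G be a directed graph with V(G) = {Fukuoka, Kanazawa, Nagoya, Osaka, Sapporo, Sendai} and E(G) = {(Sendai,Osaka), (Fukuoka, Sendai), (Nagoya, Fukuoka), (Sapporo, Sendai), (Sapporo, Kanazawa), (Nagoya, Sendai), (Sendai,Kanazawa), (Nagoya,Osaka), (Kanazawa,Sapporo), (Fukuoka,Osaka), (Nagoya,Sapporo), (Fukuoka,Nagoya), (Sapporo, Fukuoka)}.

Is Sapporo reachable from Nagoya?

Explore from Nagoya.
Distance 1: reach Fukuoka, Osaka, Sapporo, Sendai.
Found Sapporo.

Yes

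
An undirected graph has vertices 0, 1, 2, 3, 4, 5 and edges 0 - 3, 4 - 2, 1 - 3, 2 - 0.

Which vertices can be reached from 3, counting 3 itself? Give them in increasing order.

0, 1, 2, 3, 4

Start at 3.
Its neighbours: 0, 1.
Then their neighbours: 2.
Then next layer: 4.
Nothing further is reachable.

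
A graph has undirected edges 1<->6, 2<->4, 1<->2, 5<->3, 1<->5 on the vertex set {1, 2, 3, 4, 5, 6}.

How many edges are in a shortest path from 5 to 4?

3

Distance 0: 5.
Distance 1: 1, 3.
Distance 2: 2, 6.
Distance 3: 4 — contains 4.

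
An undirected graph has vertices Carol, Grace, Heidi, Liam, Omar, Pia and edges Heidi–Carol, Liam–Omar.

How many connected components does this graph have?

From Carol: component {Carol, Heidi}.
From Grace: component {Grace}.
From Liam: component {Liam, Omar}.
From Pia: component {Pia}.
That's 4 components.

4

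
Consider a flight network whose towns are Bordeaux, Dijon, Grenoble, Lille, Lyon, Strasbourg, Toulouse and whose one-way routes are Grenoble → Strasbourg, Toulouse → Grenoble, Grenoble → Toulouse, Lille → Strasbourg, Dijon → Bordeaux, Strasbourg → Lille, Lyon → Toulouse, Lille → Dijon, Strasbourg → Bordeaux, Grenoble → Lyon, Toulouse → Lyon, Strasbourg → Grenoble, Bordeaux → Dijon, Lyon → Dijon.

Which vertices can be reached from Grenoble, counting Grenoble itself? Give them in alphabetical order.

Start at Grenoble.
Its neighbours: Lyon, Strasbourg, Toulouse.
Then their neighbours: Bordeaux, Dijon, Lille.
Every vertex is now reached.

Bordeaux, Dijon, Grenoble, Lille, Lyon, Strasbourg, Toulouse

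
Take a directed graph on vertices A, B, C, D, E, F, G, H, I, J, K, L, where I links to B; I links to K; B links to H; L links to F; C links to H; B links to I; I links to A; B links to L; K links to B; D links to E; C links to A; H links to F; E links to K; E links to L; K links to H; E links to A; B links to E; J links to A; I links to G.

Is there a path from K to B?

Yes

Explore from K.
Distance 1: reach B, H.
Found B.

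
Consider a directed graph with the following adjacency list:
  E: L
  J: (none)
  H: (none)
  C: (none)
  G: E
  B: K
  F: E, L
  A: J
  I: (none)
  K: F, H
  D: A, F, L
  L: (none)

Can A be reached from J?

J has no outgoing edges, so nothing is reachable from it.

No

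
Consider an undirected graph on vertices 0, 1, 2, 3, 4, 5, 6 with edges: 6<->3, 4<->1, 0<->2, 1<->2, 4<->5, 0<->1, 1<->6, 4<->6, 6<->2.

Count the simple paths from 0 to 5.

0–1–2–6–4–5
0–1–4–5
0–1–6–4–5
0–2–1–4–5
0–2–1–6–4–5
0–2–6–1–4–5
0–2–6–4–5

7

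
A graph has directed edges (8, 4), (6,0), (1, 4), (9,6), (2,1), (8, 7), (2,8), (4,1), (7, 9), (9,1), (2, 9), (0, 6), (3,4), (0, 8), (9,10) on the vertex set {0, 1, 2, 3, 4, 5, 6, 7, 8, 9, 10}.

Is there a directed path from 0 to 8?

Explore from 0.
Distance 1: reach 6, 8.
Found 8.

Yes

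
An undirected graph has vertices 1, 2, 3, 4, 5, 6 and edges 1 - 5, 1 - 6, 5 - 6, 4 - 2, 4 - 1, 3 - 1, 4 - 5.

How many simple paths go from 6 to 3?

6–1–3
6–5–1–3
6–5–4–1–3

3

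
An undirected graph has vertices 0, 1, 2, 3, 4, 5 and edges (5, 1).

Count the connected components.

From 0: component {0}.
From 1: component {1, 5}.
From 2: component {2}.
From 3: component {3}.
From 4: component {4}.
That's 5 components.

5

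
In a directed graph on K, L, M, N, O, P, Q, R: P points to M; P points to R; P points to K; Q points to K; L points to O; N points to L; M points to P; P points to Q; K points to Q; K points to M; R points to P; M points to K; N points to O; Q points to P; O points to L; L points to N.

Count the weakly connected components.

From K: component {K, M, P, Q, R}.
From L: component {L, N, O}.
That's 2 components.

2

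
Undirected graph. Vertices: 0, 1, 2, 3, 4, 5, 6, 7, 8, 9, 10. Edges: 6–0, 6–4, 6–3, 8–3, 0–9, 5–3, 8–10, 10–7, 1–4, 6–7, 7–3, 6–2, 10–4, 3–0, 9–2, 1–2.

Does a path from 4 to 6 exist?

Yes

Explore from 4.
Distance 1: reach 1, 6, 10.
Found 6.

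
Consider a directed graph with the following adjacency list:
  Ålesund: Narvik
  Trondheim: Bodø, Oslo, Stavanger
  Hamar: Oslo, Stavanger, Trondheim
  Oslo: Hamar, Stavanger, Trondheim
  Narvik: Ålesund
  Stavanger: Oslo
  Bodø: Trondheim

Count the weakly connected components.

2

From Ålesund: component {Ålesund, Narvik}.
From Bodø: component {Bodø, Hamar, Oslo, Stavanger, Trondheim}.
That's 2 components.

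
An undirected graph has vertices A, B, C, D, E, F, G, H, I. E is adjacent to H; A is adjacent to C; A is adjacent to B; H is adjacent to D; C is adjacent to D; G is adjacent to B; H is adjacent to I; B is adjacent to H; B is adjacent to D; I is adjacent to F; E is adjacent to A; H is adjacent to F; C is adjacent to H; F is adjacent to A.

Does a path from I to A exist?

Yes

Explore from I.
Distance 1: reach F, H.
Distance 2: reach A, B, C, D, E.
Found A.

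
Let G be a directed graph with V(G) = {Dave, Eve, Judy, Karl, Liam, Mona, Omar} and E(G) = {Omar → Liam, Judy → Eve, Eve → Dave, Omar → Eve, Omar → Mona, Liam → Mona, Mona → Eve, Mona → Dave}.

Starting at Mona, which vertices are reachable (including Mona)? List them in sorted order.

Start at Mona.
Its neighbours: Dave, Eve.
Nothing further is reachable.

Dave, Eve, Mona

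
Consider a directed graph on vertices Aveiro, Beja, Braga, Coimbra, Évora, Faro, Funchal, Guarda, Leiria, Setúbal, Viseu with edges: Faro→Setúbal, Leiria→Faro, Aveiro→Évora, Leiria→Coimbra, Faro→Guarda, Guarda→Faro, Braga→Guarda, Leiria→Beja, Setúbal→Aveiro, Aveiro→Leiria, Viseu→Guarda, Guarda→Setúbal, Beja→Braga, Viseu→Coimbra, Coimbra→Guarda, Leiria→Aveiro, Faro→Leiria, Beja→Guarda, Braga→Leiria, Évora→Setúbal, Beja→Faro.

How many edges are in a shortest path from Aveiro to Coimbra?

2

Distance 0: Aveiro.
Distance 1: Évora, Leiria.
Distance 2: Beja, Coimbra, Faro, Setúbal — contains Coimbra.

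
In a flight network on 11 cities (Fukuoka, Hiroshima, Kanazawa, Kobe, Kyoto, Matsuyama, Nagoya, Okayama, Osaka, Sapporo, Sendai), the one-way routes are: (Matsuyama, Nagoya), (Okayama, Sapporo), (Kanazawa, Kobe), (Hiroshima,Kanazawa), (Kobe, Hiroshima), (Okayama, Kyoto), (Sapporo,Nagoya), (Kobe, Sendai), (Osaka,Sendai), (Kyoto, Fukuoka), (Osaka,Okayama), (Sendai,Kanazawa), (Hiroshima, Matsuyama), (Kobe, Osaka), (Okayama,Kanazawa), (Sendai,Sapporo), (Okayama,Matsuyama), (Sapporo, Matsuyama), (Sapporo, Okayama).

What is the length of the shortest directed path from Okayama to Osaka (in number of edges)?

Distance 0: Okayama.
Distance 1: Kanazawa, Kyoto, Matsuyama, Sapporo.
Distance 2: Fukuoka, Kobe, Nagoya.
Distance 3: Hiroshima, Osaka, Sendai — contains Osaka.

3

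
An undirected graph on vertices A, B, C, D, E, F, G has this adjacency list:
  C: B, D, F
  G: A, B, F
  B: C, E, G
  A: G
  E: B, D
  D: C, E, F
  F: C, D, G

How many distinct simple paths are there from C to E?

C–B–E
C–B–G–F–D–E
C–D–E
C–D–F–G–B–E
C–F–D–E
C–F–G–B–E

6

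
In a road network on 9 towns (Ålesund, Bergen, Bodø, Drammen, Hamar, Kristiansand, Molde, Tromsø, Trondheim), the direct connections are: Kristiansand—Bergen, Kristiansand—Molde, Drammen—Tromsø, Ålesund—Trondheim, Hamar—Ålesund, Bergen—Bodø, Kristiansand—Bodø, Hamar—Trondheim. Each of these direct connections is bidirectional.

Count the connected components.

3

From Ålesund: component {Ålesund, Hamar, Trondheim}.
From Bergen: component {Bergen, Bodø, Kristiansand, Molde}.
From Drammen: component {Drammen, Tromsø}.
That's 3 components.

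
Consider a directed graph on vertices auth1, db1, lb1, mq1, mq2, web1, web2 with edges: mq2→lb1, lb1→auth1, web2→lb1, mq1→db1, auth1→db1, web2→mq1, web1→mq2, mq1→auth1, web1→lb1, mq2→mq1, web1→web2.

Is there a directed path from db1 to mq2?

No

db1 has no outgoing edges, so nothing is reachable from it.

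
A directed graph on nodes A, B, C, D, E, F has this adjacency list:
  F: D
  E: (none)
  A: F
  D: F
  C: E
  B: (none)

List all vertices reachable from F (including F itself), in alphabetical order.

D, F

Start at F.
Its neighbours: D.
Nothing further is reachable.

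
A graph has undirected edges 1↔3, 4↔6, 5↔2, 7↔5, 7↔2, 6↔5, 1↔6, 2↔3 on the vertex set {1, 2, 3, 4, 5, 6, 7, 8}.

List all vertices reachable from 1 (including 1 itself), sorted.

1, 2, 3, 4, 5, 6, 7

Start at 1.
Its neighbours: 3, 6.
Then their neighbours: 2, 4, 5.
Then next layer: 7.
Nothing further is reachable.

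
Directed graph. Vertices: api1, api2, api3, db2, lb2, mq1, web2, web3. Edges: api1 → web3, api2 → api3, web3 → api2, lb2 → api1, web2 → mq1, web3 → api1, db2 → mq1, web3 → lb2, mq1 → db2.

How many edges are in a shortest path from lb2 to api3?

4

Distance 0: lb2.
Distance 1: api1.
Distance 2: web3.
Distance 3: api2.
Distance 4: api3 — contains api3.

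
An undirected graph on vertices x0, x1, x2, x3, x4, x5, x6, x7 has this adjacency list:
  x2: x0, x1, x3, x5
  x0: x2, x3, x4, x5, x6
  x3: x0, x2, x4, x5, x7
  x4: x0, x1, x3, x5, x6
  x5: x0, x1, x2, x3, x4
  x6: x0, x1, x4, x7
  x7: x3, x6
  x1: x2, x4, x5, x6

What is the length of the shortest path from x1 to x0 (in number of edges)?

Distance 0: x1.
Distance 1: x2, x4, x5, x6.
Distance 2: x0, x3, x7 — contains x0.

2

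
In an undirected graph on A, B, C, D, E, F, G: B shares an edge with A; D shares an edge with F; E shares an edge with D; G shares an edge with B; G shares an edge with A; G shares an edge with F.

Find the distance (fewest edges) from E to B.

4

Distance 0: E.
Distance 1: D.
Distance 2: F.
Distance 3: G.
Distance 4: A, B — contains B.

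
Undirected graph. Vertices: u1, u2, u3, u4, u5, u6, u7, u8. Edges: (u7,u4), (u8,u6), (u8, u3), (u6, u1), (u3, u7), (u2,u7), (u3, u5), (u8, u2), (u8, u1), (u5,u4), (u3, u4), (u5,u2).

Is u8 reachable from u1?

Explore from u1.
Distance 1: reach u6, u8.
Found u8.

Yes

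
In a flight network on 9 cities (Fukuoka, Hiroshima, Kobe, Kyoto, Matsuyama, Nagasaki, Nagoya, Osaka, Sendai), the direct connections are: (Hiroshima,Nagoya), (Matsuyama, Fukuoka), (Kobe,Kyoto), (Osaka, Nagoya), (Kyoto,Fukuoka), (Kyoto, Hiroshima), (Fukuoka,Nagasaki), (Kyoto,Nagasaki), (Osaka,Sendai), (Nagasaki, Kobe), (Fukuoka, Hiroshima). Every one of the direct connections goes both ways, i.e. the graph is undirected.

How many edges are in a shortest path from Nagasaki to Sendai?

5

Distance 0: Nagasaki.
Distance 1: Fukuoka, Kobe, Kyoto.
Distance 2: Hiroshima, Matsuyama.
Distance 3: Nagoya.
Distance 4: Osaka.
Distance 5: Sendai — contains Sendai.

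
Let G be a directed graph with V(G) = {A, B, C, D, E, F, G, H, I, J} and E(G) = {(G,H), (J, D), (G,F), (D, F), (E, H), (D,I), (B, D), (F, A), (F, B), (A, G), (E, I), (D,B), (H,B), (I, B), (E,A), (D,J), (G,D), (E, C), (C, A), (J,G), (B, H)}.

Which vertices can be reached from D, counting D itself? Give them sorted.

A, B, D, F, G, H, I, J

Start at D.
Its neighbours: B, F, I, J.
Then their neighbours: A, G, H.
Nothing further is reachable.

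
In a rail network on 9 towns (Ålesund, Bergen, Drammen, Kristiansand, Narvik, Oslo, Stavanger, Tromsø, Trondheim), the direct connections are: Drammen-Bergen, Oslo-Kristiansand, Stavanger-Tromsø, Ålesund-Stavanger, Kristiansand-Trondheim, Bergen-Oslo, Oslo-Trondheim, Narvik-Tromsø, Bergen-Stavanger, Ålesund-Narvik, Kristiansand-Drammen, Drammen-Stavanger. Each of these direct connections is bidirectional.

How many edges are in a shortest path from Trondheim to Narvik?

Distance 0: Trondheim.
Distance 1: Kristiansand, Oslo.
Distance 2: Bergen, Drammen.
Distance 3: Stavanger.
Distance 4: Ålesund, Tromsø.
Distance 5: Narvik — contains Narvik.

5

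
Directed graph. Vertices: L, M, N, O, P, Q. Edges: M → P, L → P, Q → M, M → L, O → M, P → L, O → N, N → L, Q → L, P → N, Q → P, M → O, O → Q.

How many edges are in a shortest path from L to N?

Distance 0: L.
Distance 1: P.
Distance 2: N — contains N.

2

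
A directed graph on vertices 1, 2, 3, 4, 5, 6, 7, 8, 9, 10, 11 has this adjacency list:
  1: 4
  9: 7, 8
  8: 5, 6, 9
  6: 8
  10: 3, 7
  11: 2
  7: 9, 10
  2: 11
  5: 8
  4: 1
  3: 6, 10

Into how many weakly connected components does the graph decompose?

From 1: component {1, 4}.
From 2: component {2, 11}.
From 3: component {3, 5, 6, 7, 8, 9, 10}.
That's 3 components.

3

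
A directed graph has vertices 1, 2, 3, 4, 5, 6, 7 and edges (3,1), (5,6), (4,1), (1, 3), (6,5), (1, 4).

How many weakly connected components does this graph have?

4

From 1: component {1, 3, 4}.
From 2: component {2}.
From 5: component {5, 6}.
From 7: component {7}.
That's 4 components.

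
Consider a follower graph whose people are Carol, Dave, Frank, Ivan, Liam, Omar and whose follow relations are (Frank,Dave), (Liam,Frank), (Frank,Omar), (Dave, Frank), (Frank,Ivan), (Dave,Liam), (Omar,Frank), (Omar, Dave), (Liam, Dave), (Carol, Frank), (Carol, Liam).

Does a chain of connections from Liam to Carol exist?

Explore from Liam.
Distance 1: reach Dave, Frank.
Distance 2: reach Ivan, Omar.
The search from Liam is exhausted; no directed path reaches Carol.

No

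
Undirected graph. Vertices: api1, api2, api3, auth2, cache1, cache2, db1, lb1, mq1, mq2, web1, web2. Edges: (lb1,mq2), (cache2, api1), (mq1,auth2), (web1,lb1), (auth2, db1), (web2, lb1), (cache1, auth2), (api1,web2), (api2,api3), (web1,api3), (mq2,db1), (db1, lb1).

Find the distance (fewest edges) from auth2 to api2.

Distance 0: auth2.
Distance 1: cache1, db1, mq1.
Distance 2: lb1, mq2.
Distance 3: web1, web2.
Distance 4: api1, api3.
Distance 5: api2, cache2 — contains api2.

5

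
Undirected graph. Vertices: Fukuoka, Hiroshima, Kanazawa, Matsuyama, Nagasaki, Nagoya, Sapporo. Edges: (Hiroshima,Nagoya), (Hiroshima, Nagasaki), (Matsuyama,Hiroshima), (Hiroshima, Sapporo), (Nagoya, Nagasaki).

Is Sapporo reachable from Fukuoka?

Fukuoka has no edges, so nothing is reachable from it.

No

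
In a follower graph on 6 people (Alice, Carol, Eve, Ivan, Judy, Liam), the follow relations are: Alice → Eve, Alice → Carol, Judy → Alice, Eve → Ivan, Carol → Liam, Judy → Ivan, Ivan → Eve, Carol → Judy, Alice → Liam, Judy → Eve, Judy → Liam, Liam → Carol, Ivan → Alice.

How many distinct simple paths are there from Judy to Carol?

Judy→Alice→Carol
Judy→Alice→Liam→Carol
Judy→Eve→Ivan→Alice→Carol
Judy→Eve→Ivan→Alice→Liam→Carol
Judy→Ivan→Alice→Carol
Judy→Ivan→Alice→Liam→Carol
Judy→Liam→Carol

7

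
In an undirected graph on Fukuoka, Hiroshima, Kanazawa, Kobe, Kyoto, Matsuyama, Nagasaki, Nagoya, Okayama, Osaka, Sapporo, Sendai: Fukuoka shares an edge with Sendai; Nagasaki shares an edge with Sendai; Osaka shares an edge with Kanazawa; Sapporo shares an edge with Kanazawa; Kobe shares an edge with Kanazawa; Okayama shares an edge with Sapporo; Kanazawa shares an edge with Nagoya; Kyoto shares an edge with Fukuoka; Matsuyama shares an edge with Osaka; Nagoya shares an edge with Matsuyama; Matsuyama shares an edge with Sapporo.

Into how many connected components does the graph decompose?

3

From Fukuoka: component {Fukuoka, Kyoto, Nagasaki, Sendai}.
From Hiroshima: component {Hiroshima}.
From Kanazawa: component {Kanazawa, Kobe, Matsuyama, Nagoya, Okayama, Osaka, Sapporo}.
That's 3 components.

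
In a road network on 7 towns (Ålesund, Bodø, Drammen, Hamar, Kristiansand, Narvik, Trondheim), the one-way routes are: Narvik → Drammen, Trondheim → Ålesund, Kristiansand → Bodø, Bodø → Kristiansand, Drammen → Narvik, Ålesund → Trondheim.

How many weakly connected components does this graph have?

From Ålesund: component {Ålesund, Trondheim}.
From Bodø: component {Bodø, Kristiansand}.
From Drammen: component {Drammen, Narvik}.
From Hamar: component {Hamar}.
That's 4 components.

4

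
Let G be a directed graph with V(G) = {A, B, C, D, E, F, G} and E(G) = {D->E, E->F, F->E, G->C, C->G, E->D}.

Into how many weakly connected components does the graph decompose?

4

From A: component {A}.
From B: component {B}.
From C: component {C, G}.
From D: component {D, E, F}.
That's 4 components.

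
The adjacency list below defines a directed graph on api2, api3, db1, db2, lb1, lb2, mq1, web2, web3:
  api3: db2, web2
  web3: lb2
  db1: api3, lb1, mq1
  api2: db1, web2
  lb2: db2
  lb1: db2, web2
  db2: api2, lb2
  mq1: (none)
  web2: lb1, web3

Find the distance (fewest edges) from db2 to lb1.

Distance 0: db2.
Distance 1: api2, lb2.
Distance 2: db1, web2.
Distance 3: api3, lb1, mq1, web3 — contains lb1.

3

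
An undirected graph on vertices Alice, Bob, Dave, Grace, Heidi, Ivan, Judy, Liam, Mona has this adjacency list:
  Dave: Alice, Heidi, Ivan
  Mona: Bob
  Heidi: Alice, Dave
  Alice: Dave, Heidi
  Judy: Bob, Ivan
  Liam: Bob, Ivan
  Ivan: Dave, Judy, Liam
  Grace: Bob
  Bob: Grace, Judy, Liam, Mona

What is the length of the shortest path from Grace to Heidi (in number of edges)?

Distance 0: Grace.
Distance 1: Bob.
Distance 2: Judy, Liam, Mona.
Distance 3: Ivan.
Distance 4: Dave.
Distance 5: Alice, Heidi — contains Heidi.

5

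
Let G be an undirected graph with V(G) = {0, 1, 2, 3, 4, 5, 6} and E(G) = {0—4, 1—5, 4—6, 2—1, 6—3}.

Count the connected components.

2

From 0: component {0, 3, 4, 6}.
From 1: component {1, 2, 5}.
That's 2 components.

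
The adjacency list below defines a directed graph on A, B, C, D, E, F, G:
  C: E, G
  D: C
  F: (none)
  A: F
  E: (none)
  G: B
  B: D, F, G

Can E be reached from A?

No

Explore from A.
Distance 1: reach F.
The search from A is exhausted; no directed path reaches E.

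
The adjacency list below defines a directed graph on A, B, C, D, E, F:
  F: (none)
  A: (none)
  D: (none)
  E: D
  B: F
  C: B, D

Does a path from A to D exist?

No

A has no outgoing edges, so nothing is reachable from it.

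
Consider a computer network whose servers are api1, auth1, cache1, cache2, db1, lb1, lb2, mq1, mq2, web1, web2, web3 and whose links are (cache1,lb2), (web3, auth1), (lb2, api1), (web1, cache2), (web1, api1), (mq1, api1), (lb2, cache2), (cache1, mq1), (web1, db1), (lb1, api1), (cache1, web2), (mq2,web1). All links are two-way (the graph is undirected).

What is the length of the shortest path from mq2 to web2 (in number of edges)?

5

Distance 0: mq2.
Distance 1: web1.
Distance 2: api1, cache2, db1.
Distance 3: lb1, lb2, mq1.
Distance 4: cache1.
Distance 5: web2 — contains web2.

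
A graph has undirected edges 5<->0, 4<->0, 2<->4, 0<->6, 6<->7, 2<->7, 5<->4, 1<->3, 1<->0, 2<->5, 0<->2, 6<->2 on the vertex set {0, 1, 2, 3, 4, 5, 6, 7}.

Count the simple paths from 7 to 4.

7–2–0–4
7–2–0–5–4
7–2–4
7–2–5–0–4
7–2–5–4
7–2–6–0–4
7–2–6–0–5–4
7–6–0–2–4
... and 9 more.

17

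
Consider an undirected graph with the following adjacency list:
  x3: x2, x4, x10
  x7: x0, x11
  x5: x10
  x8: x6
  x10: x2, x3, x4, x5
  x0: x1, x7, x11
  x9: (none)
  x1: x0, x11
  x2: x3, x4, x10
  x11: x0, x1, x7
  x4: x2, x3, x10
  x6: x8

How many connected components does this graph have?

From x0: component {x0, x1, x7, x11}.
From x2: component {x2, x3, x4, x5, x10}.
From x6: component {x6, x8}.
From x9: component {x9}.
That's 4 components.

4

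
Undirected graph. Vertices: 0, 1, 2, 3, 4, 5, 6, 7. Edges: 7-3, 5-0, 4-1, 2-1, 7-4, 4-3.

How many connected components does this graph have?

3

From 0: component {0, 5}.
From 1: component {1, 2, 3, 4, 7}.
From 6: component {6}.
That's 3 components.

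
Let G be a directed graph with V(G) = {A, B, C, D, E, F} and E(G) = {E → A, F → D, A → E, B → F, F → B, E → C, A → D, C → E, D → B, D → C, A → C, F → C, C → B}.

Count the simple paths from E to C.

E→A→C
E→A→D→B→F→C
E→A→D→C
E→C

4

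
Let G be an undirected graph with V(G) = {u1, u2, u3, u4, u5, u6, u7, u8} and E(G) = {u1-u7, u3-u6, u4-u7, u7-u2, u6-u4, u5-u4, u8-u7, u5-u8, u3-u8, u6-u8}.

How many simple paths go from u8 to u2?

u8–u3–u6–u4–u7–u2
u8–u5–u4–u7–u2
u8–u6–u4–u7–u2
u8–u7–u2

4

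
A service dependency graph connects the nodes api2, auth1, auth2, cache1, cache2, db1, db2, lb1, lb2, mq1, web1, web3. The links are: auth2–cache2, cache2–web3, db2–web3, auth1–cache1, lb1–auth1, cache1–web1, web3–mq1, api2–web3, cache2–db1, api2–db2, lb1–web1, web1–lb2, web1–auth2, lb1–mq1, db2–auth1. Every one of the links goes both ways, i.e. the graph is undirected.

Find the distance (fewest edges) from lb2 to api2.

Distance 0: lb2.
Distance 1: web1.
Distance 2: auth2, cache1, lb1.
Distance 3: auth1, cache2, mq1.
Distance 4: db1, db2, web3.
Distance 5: api2 — contains api2.

5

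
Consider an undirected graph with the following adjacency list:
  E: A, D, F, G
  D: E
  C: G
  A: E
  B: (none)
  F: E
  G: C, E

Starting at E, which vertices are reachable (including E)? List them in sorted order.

Start at E.
Its neighbours: A, D, F, G.
Then their neighbours: C.
Nothing further is reachable.

A, C, D, E, F, G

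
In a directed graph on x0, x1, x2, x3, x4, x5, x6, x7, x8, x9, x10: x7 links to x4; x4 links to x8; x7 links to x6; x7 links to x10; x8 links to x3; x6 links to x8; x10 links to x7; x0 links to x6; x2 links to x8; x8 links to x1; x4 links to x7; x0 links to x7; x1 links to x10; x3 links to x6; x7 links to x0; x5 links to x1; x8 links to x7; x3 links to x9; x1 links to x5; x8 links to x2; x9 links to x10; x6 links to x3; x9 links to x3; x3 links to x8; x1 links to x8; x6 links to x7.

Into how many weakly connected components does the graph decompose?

1

From x0: component {x0, x1, x2, x3, x4, x5, x6, x7, x8, x9, x10}.
That's 1 component.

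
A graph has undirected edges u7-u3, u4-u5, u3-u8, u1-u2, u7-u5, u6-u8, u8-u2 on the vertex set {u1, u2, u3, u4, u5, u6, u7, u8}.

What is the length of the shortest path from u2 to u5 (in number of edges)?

4

Distance 0: u2.
Distance 1: u1, u8.
Distance 2: u3, u6.
Distance 3: u7.
Distance 4: u5 — contains u5.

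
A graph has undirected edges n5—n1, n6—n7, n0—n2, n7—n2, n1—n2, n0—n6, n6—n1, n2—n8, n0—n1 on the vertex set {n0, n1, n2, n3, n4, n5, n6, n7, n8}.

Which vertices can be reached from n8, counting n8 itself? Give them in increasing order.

n0, n1, n2, n5, n6, n7, n8

Start at n8.
Its neighbours: n2.
Then their neighbours: n0, n1, n7.
Then next layer: n5, n6.
Nothing further is reachable.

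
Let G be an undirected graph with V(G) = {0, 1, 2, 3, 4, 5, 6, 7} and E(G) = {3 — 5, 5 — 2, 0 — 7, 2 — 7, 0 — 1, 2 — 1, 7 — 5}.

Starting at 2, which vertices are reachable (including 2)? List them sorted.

Start at 2.
Its neighbours: 1, 5, 7.
Then their neighbours: 0, 3.
Nothing further is reachable.

0, 1, 2, 3, 5, 7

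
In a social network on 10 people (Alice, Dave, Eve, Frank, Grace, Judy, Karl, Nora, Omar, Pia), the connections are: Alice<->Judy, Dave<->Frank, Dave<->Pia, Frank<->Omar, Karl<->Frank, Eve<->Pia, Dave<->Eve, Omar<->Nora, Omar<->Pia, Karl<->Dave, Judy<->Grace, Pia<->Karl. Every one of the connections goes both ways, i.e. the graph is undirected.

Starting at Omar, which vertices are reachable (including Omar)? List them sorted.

Start at Omar.
Its neighbours: Frank, Nora, Pia.
Then their neighbours: Dave, Eve, Karl.
Nothing further is reachable.

Dave, Eve, Frank, Karl, Nora, Omar, Pia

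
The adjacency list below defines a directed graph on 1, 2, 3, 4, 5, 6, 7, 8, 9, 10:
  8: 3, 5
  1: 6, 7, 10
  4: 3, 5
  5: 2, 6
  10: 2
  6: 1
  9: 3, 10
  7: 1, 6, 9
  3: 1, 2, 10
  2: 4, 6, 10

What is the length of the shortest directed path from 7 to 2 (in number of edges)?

3

Distance 0: 7.
Distance 1: 1, 6, 9.
Distance 2: 3, 10.
Distance 3: 2 — contains 2.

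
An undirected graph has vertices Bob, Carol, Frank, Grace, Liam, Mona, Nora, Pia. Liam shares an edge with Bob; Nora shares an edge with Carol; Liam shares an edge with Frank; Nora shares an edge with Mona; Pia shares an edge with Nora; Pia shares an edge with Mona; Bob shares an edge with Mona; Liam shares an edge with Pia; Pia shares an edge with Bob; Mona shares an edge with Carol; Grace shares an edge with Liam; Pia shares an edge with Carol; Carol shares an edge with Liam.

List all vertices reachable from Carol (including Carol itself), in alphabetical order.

Bob, Carol, Frank, Grace, Liam, Mona, Nora, Pia

Start at Carol.
Its neighbours: Liam, Mona, Nora, Pia.
Then their neighbours: Bob, Frank, Grace.
Every vertex is now reached.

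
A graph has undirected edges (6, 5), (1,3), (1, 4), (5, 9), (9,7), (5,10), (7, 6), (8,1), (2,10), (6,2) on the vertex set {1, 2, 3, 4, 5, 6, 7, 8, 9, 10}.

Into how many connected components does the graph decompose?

From 1: component {1, 3, 4, 8}.
From 2: component {2, 5, 6, 7, 9, 10}.
That's 2 components.

2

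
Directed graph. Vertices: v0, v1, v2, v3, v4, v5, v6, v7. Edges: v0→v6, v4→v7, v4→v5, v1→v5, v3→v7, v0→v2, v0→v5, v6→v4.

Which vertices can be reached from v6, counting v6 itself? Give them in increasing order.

v4, v5, v6, v7

Start at v6.
Its neighbours: v4.
Then their neighbours: v5, v7.
Nothing further is reachable.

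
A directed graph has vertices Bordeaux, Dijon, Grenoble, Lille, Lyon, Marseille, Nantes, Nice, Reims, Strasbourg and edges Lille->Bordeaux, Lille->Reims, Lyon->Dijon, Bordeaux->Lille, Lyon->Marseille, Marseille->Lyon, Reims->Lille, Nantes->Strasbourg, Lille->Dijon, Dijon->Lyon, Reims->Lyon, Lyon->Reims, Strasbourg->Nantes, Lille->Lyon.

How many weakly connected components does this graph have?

From Bordeaux: component {Bordeaux, Dijon, Lille, Lyon, Marseille, Reims}.
From Grenoble: component {Grenoble}.
From Nantes: component {Nantes, Strasbourg}.
From Nice: component {Nice}.
That's 4 components.

4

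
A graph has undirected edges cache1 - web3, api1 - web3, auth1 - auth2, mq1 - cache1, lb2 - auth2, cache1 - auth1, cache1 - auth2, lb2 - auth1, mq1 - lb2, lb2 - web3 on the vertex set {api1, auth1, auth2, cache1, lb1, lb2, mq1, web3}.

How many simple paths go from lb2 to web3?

6

lb2–auth1–auth2–cache1–web3
lb2–auth1–cache1–web3
lb2–auth2–auth1–cache1–web3
lb2–auth2–cache1–web3
lb2–mq1–cache1–web3
lb2–web3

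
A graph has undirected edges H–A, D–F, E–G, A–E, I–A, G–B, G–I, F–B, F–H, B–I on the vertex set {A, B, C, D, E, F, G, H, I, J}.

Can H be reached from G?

Yes

Explore from G.
Distance 1: reach B, E, I.
Distance 2: reach A, F.
Distance 3: reach D, H.
Found H.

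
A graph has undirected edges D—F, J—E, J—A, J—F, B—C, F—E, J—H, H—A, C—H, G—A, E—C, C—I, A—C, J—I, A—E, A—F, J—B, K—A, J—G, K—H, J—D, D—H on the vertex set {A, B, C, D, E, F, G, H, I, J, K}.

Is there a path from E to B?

Yes

Explore from E.
Distance 1: reach A, C, F, J.
Distance 2: reach B, D, G, H, I, K.
Found B.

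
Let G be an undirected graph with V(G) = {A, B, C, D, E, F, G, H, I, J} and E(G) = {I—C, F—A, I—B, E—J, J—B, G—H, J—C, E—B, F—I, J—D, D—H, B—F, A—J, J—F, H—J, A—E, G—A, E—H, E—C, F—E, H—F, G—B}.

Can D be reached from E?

Yes

Explore from E.
Distance 1: reach A, B, C, F, H, J.
Distance 2: reach D, G, I.
Found D.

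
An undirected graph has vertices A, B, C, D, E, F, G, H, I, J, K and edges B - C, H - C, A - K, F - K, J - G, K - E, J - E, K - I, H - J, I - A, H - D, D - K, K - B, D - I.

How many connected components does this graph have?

1

From A: component {A, B, C, D, E, F, G, H, I, J, K}.
That's 1 component.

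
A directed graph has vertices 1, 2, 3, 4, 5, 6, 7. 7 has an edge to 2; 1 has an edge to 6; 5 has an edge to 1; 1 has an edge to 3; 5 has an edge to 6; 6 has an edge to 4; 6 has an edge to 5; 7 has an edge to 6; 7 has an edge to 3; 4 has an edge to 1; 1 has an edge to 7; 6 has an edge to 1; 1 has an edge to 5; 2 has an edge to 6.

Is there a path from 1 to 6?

Yes

Explore from 1.
Distance 1: reach 3, 5, 6, 7.
Found 6.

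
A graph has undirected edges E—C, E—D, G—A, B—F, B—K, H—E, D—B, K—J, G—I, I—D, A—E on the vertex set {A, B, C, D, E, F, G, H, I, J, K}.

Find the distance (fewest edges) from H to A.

2

Distance 0: H.
Distance 1: E.
Distance 2: A, C, D — contains A.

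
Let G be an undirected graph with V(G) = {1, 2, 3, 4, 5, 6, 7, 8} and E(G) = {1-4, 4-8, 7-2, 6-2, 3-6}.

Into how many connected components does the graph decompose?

From 1: component {1, 4, 8}.
From 2: component {2, 3, 6, 7}.
From 5: component {5}.
That's 3 components.

3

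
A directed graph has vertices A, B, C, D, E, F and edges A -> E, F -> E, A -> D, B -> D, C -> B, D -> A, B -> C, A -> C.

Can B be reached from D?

Explore from D.
Distance 1: reach A.
Distance 2: reach C, E.
Distance 3: reach B.
Found B.

Yes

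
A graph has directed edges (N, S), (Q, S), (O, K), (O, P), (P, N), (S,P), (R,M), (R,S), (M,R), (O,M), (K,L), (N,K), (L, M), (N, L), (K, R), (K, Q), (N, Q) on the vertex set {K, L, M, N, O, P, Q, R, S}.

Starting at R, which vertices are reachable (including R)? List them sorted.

K, L, M, N, P, Q, R, S

Start at R.
Its neighbours: M, S.
Then their neighbours: P.
Then next layer: N.
Then next layer: K, L, Q.
Nothing further is reachable.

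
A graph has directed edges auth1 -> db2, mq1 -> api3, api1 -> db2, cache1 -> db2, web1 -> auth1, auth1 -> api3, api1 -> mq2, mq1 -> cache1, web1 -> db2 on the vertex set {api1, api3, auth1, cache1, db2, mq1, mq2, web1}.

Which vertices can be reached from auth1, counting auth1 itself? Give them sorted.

api3, auth1, db2

Start at auth1.
Its neighbours: api3, db2.
Nothing further is reachable.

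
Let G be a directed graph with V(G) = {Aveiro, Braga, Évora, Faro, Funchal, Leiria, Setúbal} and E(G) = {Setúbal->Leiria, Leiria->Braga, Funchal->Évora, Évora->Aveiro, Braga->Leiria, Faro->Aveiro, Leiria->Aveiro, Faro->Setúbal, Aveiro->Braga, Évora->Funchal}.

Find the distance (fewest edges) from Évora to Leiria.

3

Distance 0: Évora.
Distance 1: Aveiro, Funchal.
Distance 2: Braga.
Distance 3: Leiria — contains Leiria.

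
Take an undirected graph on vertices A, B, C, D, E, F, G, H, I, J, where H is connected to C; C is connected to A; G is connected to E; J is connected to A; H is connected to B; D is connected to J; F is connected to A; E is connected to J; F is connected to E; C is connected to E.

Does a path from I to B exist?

No

I has no edges, so nothing is reachable from it.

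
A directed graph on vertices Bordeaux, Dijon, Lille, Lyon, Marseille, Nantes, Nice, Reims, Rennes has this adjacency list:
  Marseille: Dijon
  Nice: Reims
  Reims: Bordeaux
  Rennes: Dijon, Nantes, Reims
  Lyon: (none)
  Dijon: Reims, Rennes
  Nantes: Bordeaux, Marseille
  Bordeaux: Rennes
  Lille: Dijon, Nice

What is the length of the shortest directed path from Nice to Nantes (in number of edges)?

Distance 0: Nice.
Distance 1: Reims.
Distance 2: Bordeaux.
Distance 3: Rennes.
Distance 4: Dijon, Nantes — contains Nantes.

4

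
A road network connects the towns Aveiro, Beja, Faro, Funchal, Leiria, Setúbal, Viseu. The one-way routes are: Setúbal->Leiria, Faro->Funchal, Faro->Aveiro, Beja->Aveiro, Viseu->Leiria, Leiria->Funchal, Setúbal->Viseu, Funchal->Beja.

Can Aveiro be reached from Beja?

Explore from Beja.
Distance 1: reach Aveiro.
Found Aveiro.

Yes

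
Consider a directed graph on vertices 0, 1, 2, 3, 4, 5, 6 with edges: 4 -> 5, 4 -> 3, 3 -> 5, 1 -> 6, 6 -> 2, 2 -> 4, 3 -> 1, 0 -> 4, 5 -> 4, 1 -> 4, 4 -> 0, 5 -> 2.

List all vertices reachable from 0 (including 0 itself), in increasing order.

0, 1, 2, 3, 4, 5, 6

Start at 0.
Its neighbours: 4.
Then their neighbours: 3, 5.
Then next layer: 1, 2.
Then next layer: 6.
Every vertex is now reached.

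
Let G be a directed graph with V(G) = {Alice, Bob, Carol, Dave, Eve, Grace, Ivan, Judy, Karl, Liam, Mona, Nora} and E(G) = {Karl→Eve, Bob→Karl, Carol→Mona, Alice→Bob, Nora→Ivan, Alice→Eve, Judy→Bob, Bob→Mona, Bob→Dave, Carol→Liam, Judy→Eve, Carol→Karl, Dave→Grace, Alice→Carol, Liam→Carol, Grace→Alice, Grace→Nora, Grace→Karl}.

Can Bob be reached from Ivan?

Ivan has no outgoing edges, so nothing is reachable from it.

No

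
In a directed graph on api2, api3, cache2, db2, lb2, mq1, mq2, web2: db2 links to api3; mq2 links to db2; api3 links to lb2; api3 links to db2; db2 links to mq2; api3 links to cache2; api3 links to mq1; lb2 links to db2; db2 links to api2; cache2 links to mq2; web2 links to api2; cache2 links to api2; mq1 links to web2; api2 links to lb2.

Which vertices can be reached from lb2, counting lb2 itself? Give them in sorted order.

api2, api3, cache2, db2, lb2, mq1, mq2, web2

Start at lb2.
Its neighbours: db2.
Then their neighbours: api2, api3, mq2.
Then next layer: cache2, mq1.
Then next layer: web2.
Every vertex is now reached.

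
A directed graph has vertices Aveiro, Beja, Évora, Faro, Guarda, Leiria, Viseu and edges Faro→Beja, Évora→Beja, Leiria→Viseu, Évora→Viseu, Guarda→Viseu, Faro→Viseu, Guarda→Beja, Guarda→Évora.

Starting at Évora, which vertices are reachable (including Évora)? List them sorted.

Start at Évora.
Its neighbours: Beja, Viseu.
Nothing further is reachable.

Beja, Évora, Viseu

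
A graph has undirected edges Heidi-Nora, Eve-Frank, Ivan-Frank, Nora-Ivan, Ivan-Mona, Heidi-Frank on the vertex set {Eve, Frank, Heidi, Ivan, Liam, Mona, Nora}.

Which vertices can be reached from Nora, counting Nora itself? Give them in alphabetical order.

Start at Nora.
Its neighbours: Heidi, Ivan.
Then their neighbours: Frank, Mona.
Then next layer: Eve.
Nothing further is reachable.

Eve, Frank, Heidi, Ivan, Mona, Nora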